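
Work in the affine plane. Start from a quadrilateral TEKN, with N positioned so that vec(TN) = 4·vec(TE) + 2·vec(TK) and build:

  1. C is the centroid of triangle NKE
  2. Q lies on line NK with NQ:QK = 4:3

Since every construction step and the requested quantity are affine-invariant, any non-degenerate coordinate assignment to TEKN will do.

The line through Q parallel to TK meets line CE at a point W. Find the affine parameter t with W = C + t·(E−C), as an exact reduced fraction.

Work in coordinates with T = (0, 0), E = (1, 0), K = (0, 1), N = (4, 2).
1. C is the centroid of triangle NKE ⇒ C = (5/3, 1)
2. Q lies on line NK with NQ:QK = 4:3 ⇒ Q = (12/7, 10/7)
through Q parallel to TK: direction (0, 1); meets CE at W = (12/7, 15/14)
W = C + t·(E−C) with t = -1/14

t = -1/14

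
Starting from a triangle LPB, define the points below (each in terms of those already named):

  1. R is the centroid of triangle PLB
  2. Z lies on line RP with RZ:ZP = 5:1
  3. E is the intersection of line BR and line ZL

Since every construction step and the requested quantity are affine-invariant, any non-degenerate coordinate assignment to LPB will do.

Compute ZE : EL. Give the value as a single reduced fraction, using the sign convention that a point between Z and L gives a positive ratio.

ZE:EL = 5/6

Assign L = (0, 0), P = (1, 0), B = (0, 1) — the answer is frame-independent, so this choice is without loss of generality.
1. R is the centroid of triangle PLB ⇒ R = (1/3, 1/3)
2. Z lies on line RP with RZ:ZP = 5:1 ⇒ Z = (8/9, 1/18)
3. E is the intersection of line BR and line ZL ⇒ E = (16/33, 1/33)
E = Z + t·(L−Z) with t = 5/11, so ZE:EL = t:(1−t) = 5/11:6/11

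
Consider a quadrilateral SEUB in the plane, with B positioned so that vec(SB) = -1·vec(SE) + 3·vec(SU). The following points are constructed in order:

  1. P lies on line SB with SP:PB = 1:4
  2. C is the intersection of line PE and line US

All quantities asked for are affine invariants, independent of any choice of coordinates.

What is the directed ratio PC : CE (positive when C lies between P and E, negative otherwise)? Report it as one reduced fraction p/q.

PC:CE = 1/5

Set S = (0, 0), E = (1, 0), U = (0, 1), B = (-1, 3); any affine frame gives the same invariant.
1. P lies on line SB with SP:PB = 1:4 ⇒ P = (-1/5, 3/5)
2. C is the intersection of line PE and line US ⇒ C = (0, 1/2)
C = P + t·(E−P) with t = 1/6, so PC:CE = t:(1−t) = 1/6:5/6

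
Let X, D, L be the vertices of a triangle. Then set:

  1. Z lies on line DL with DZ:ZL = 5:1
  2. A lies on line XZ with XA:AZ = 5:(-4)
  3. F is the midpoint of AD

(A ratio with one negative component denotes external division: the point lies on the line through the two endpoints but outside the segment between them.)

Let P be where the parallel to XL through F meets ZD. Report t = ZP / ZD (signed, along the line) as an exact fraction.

t = 9/10

Assign X = (0, 0), D = (1, 0), L = (0, 1) — the answer is frame-independent, so this choice is without loss of generality.
1. Z lies on line DL with DZ:ZL = 5:1 ⇒ Z = (1/6, 5/6)
2. A lies on line XZ with XA:AZ = 5:(-4) ⇒ A = (5/6, 25/6)
3. F is the midpoint of AD ⇒ F = (11/12, 25/12)
through F parallel to XL: direction (0, 1); meets ZD at P = (11/12, 1/12)
P = Z + t·(D−Z) with t = 9/10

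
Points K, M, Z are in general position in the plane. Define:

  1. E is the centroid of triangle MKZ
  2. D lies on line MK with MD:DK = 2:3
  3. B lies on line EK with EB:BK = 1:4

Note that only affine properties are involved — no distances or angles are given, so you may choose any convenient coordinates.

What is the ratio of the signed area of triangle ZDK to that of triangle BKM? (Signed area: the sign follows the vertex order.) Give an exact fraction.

[ZDK]:[BKM] = -9/4

Assign K = (0, 0), M = (1, 0), Z = (0, 1) — the answer is frame-independent, so this choice is without loss of generality.
1. E is the centroid of triangle MKZ ⇒ E = (1/3, 1/3)
2. D lies on line MK with MD:DK = 2:3 ⇒ D = (3/5, 0)
3. B lies on line EK with EB:BK = 1:4 ⇒ B = (4/15, 4/15)
2·[ZDK] = -3/5, 2·[BKM] = 4/15
[ZDK]:[BKM] = -3/5:4/15 = -9/4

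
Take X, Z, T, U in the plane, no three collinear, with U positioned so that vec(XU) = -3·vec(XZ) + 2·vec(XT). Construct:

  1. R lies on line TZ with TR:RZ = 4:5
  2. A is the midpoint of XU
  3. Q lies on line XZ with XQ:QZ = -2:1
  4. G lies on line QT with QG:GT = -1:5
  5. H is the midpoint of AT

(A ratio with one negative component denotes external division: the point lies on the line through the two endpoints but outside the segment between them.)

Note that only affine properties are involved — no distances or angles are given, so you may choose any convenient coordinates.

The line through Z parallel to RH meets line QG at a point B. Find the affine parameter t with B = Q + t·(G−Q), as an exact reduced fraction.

t = 64/11

Set X = (0, 0), Z = (1, 0), T = (0, 1), U = (-3, 2); any affine frame gives the same invariant.
1. R lies on line TZ with TR:RZ = 4:5 ⇒ R = (4/9, 5/9)
2. A is the midpoint of XU ⇒ A = (-3/2, 1)
3. Q lies on line XZ with XQ:QZ = -2:1 ⇒ Q = (2, 0)
4. G lies on line QT with QG:GT = -1:5 ⇒ G = (5/2, -1/4)
5. H is the midpoint of AT ⇒ H = (-3/4, 1)
through Z parallel to RH: direction (-43/36, 4/9); meets QG at B = (54/11, -16/11)
B = Q + t·(G−Q) with t = 64/11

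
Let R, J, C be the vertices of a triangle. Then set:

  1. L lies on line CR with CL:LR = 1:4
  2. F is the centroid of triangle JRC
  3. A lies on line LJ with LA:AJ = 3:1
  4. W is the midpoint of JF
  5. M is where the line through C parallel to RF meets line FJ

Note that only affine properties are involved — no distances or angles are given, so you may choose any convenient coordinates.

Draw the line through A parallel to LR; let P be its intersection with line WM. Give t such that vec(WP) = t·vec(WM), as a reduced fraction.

t = -1/12

Set R = (0, 0), J = (1, 0), C = (0, 1); any affine frame gives the same invariant.
1. L lies on line CR with CL:LR = 1:4 ⇒ L = (0, 4/5)
2. F is the centroid of triangle JRC ⇒ F = (1/3, 1/3)
3. A lies on line LJ with LA:AJ = 3:1 ⇒ A = (3/4, 1/5)
4. W is the midpoint of JF ⇒ W = (2/3, 1/6)
5. M is where the line through C parallel to RF meets line FJ ⇒ M = (-1/3, 2/3)
through A parallel to LR: direction (0, -4/5); meets WM at P = (3/4, 1/8)
P = W + t·(M−W) with t = -1/12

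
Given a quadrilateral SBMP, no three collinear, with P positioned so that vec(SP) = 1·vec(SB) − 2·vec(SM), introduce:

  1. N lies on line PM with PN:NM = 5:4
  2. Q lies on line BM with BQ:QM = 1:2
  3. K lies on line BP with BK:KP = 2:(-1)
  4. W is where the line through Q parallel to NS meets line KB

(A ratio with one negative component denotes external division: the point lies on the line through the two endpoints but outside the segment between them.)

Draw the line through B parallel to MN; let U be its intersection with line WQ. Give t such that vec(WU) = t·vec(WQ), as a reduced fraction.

t = 1/9

Set S = (0, 0), B = (1, 0), M = (0, 1), P = (1, -2); any affine frame gives the same invariant.
1. N lies on line PM with PN:NM = 5:4 ⇒ N = (4/9, -1/3)
2. Q lies on line BM with BQ:QM = 1:2 ⇒ Q = (2/3, 1/3)
3. K lies on line BP with BK:KP = 2:(-1) ⇒ K = (1, -4)
4. W is where the line through Q parallel to NS meets line KB ⇒ W = (1, 1/12)
through B parallel to MN: direction (4/9, -4/3); meets WQ at U = (26/27, 1/9)
U = W + t·(Q−W) with t = 1/9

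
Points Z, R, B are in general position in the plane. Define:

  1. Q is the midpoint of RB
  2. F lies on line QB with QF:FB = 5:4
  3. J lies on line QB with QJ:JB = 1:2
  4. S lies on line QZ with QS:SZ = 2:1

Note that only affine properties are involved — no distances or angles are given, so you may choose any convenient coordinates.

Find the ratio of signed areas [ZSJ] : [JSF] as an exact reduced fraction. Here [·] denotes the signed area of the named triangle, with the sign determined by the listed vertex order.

Set Z = (0, 0), R = (1, 0), B = (0, 1); any affine frame gives the same invariant.
1. Q is the midpoint of RB ⇒ Q = (1/2, 1/2)
2. F lies on line QB with QF:FB = 5:4 ⇒ F = (2/9, 7/9)
3. J lies on line QB with QJ:JB = 1:2 ⇒ J = (1/3, 2/3)
4. S lies on line QZ with QS:SZ = 2:1 ⇒ S = (1/6, 1/6)
2·[ZSJ] = 1/18, 2·[JSF] = -2/27
[ZSJ]:[JSF] = 1/18:-2/27 = -3/4

[ZSJ]:[JSF] = -3/4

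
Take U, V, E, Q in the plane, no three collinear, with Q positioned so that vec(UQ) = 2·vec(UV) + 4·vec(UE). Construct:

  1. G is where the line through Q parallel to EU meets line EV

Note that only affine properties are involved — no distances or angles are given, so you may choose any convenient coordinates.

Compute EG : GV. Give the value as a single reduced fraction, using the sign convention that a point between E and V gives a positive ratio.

Set U = (0, 0), V = (1, 0), E = (0, 1), Q = (2, 4); any affine frame gives the same invariant.
1. G is where the line through Q parallel to EU meets line EV ⇒ G = (2, -1)
G = E + t·(V−E) with t = 2, so EG:GV = t:(1−t) = 2:-1

EG:GV = -2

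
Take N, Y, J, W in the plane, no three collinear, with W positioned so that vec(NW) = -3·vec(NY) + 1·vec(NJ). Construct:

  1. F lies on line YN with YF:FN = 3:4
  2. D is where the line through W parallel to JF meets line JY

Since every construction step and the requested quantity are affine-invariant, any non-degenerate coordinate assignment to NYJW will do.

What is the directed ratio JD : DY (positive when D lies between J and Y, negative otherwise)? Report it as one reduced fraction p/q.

Choose coordinates N = (0, 0), Y = (1, 0), J = (0, 1), W = (-3, 1).
1. F lies on line YN with YF:FN = 3:4 ⇒ F = (4/7, 0)
2. D is where the line through W parallel to JF meets line JY ⇒ D = (-7, 8)
D = J + t·(Y−J) with t = -7, so JD:DY = t:(1−t) = -7:8

JD:DY = -7/8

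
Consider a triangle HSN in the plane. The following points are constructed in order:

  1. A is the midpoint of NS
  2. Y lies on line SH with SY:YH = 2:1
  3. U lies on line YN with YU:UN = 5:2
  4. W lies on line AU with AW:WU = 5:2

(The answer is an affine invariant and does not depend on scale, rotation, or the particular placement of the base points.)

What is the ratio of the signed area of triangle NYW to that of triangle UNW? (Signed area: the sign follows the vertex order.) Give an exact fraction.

Choose coordinates H = (0, 0), S = (1, 0), N = (0, 1).
1. A is the midpoint of NS ⇒ A = (1/2, 1/2)
2. Y lies on line SH with SY:YH = 2:1 ⇒ Y = (1/3, 0)
3. U lies on line YN with YU:UN = 5:2 ⇒ U = (2/21, 5/7)
4. W lies on line AU with AW:WU = 5:2 ⇒ W = (31/147, 32/49)
2·[NYW] = 2/21, 2·[UNW] = -4/147
[NYW]:[UNW] = 2/21:-4/147 = -7/2

[NYW]:[UNW] = -7/2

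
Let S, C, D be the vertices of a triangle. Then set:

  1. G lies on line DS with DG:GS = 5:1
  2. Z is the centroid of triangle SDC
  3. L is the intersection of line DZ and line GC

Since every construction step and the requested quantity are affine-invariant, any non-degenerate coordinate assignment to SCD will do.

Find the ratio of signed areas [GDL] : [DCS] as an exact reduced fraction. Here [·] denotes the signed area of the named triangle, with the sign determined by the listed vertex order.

Choose coordinates S = (0, 0), C = (1, 0), D = (0, 1).
1. G lies on line DS with DG:GS = 5:1 ⇒ G = (0, 1/6)
2. Z is the centroid of triangle SDC ⇒ Z = (1/3, 1/3)
3. L is the intersection of line DZ and line GC ⇒ L = (5/11, 1/11)
2·[GDL] = -25/66, 2·[DCS] = -1
[GDL]:[DCS] = -25/66:-1 = 25/66

[GDL]:[DCS] = 25/66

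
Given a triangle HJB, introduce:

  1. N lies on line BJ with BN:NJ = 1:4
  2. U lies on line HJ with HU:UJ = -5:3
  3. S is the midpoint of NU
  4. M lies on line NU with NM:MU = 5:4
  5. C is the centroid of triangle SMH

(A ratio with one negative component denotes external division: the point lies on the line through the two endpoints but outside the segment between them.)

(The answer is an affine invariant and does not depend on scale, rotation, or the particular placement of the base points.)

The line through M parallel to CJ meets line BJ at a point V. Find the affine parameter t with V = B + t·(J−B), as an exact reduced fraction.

Choose coordinates H = (0, 0), J = (1, 0), B = (0, 1).
1. N lies on line BJ with BN:NJ = 1:4 ⇒ N = (1/5, 4/5)
2. U lies on line HJ with HU:UJ = -5:3 ⇒ U = (5/2, 0)
3. S is the midpoint of NU ⇒ S = (27/20, 2/5)
4. M lies on line NU with NM:MU = 5:4 ⇒ M = (133/90, 16/45)
5. C is the centroid of triangle SMH ⇒ C = (509/540, 34/135)
through M parallel to CJ: direction (31/540, -34/135); meets BJ at V = (181/105, -76/105)
V = B + t·(J−B) with t = 181/105

t = 181/105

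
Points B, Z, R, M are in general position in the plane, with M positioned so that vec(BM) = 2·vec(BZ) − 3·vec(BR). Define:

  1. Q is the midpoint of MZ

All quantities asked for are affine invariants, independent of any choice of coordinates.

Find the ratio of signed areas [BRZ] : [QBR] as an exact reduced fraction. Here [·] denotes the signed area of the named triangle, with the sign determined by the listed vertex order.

[BRZ]:[QBR] = 2/3

Choose coordinates B = (0, 0), Z = (1, 0), R = (0, 1), M = (2, -3).
1. Q is the midpoint of MZ ⇒ Q = (3/2, -3/2)
2·[BRZ] = -1, 2·[QBR] = -3/2
[BRZ]:[QBR] = -1:-3/2 = 2/3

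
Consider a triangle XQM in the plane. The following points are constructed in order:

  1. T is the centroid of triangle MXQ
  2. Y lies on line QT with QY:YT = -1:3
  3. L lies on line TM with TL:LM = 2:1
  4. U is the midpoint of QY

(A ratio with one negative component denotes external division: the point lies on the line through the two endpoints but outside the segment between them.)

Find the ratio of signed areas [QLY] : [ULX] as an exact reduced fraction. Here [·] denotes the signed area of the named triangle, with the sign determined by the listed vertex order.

Choose coordinates X = (0, 0), Q = (1, 0), M = (0, 1).
1. T is the centroid of triangle MXQ ⇒ T = (1/3, 1/3)
2. Y lies on line QT with QY:YT = -1:3 ⇒ Y = (4/3, -1/6)
3. L lies on line TM with TL:LM = 2:1 ⇒ L = (1/9, 7/9)
4. U is the midpoint of QY ⇒ U = (7/6, -1/12)
2·[QLY] = -1/9, 2·[ULX] = 11/12
[QLY]:[ULX] = -1/9:11/12 = -4/33

[QLY]:[ULX] = -4/33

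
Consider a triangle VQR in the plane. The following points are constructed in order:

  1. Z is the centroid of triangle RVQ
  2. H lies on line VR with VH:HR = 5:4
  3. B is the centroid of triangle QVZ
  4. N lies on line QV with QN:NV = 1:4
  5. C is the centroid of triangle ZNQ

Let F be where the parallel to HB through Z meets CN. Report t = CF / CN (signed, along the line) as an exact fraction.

Set V = (0, 0), Q = (1, 0), R = (0, 1); any affine frame gives the same invariant.
1. Z is the centroid of triangle RVQ ⇒ Z = (1/3, 1/3)
2. H lies on line VR with VH:HR = 5:4 ⇒ H = (0, 5/9)
3. B is the centroid of triangle QVZ ⇒ B = (4/9, 1/9)
4. N lies on line QV with QN:NV = 1:4 ⇒ N = (4/5, 0)
5. C is the centroid of triangle ZNQ ⇒ C = (32/45, 1/9)
through Z parallel to HB: direction (4/9, -4/9); meets CN at F = (4/3, -2/3)
F = C + t·(N−C) with t = 7

t = 7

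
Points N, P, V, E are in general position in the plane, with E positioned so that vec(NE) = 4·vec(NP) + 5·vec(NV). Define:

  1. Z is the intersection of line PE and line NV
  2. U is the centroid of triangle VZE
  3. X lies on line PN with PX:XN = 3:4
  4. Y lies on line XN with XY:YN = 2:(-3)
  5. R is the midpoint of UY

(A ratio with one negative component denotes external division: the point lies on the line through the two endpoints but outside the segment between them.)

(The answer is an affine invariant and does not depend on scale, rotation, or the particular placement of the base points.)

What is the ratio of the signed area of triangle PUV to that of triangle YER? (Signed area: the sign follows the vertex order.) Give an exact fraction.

Set N = (0, 0), P = (1, 0), V = (0, 1), E = (4, 5); any affine frame gives the same invariant.
1. Z is the intersection of line PE and line NV ⇒ Z = (0, -5/3)
2. U is the centroid of triangle VZE ⇒ U = (4/3, 13/9)
3. X lies on line PN with PX:XN = 3:4 ⇒ X = (4/7, 0)
4. Y lies on line XN with XY:YN = 2:(-3) ⇒ Y = (12/7, 0)
5. R is the midpoint of UY ⇒ R = (32/21, 13/18)
2·[PUV] = 16/9, 2·[YER] = 164/63
[PUV]:[YER] = 16/9:164/63 = 28/41

[PUV]:[YER] = 28/41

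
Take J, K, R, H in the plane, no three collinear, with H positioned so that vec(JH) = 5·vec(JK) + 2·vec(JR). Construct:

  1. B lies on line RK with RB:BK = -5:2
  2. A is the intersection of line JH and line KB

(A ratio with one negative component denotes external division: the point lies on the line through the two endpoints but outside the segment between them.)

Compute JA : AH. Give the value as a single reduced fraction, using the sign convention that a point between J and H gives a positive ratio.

Choose coordinates J = (0, 0), K = (1, 0), R = (0, 1), H = (5, 2).
1. B lies on line RK with RB:BK = -5:2 ⇒ B = (5/3, -2/3)
2. A is the intersection of line JH and line KB ⇒ A = (5/7, 2/7)
A = J + t·(H−J) with t = 1/7, so JA:AH = t:(1−t) = 1/7:6/7

JA:AH = 1/6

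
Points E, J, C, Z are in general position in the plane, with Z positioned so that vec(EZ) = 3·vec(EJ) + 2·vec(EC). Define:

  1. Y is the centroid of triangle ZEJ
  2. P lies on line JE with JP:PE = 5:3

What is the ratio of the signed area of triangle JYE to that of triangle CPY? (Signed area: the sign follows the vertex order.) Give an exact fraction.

[JYE]:[CPY] = 16/29

Choose coordinates E = (0, 0), J = (1, 0), C = (0, 1), Z = (3, 2).
1. Y is the centroid of triangle ZEJ ⇒ Y = (4/3, 2/3)
2. P lies on line JE with JP:PE = 5:3 ⇒ P = (3/8, 0)
2·[JYE] = 2/3, 2·[CPY] = 29/24
[JYE]:[CPY] = 2/3:29/24 = 16/29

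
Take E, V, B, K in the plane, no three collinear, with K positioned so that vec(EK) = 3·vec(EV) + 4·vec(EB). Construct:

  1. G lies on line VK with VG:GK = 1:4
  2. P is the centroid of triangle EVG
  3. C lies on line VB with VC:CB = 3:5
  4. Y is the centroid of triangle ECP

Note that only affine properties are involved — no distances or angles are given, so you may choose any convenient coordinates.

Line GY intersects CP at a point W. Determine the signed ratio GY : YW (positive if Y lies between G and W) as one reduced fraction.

Choose coordinates E = (0, 0), V = (1, 0), B = (0, 1), K = (3, 4).
1. G lies on line VK with VG:GK = 1:4 ⇒ G = (7/5, 4/5)
2. P is the centroid of triangle EVG ⇒ P = (4/5, 4/15)
3. C lies on line VB with VC:CB = 3:5 ⇒ C = (5/8, 3/8)
4. Y is the centroid of triangle ECP ⇒ Y = (19/40, 77/360)
line GY meets CP at W = (1979/2920, 2999/8760)
Y = G + t·(W−G) with t = 73/57, so GY:YW = 73/57:-16/57

GY:YW = -73/16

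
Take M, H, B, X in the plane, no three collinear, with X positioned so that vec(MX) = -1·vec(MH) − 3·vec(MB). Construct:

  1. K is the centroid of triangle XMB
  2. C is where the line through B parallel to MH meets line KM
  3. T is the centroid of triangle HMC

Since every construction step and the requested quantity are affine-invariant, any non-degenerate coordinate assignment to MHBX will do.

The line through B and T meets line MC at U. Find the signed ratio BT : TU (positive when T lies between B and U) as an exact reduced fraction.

BT:TU = -5/2

Assign M = (0, 0), H = (1, 0), B = (0, 1), X = (-1, -3) — the answer is frame-independent, so this choice is without loss of generality.
1. K is the centroid of triangle XMB ⇒ K = (-1/3, -2/3)
2. C is where the line through B parallel to MH meets line KM ⇒ C = (1/2, 1)
3. T is the centroid of triangle HMC ⇒ T = (1/2, 1/3)
line BT meets MC at U = (3/10, 3/5)
T = B + t·(U−B) with t = 5/3, so BT:TU = 5/3:-2/3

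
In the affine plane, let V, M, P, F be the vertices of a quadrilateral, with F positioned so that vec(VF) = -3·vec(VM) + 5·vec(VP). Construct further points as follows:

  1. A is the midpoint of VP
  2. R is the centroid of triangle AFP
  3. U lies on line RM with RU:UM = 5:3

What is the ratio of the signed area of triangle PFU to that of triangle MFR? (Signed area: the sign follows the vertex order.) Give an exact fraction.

[PFU]:[MFR] = -21/64

Set V = (0, 0), M = (1, 0), P = (0, 1), F = (-3, 5); any affine frame gives the same invariant.
1. A is the midpoint of VP ⇒ A = (0, 1/2)
2. R is the centroid of triangle AFP ⇒ R = (-1, 13/6)
3. U lies on line RM with RU:UM = 5:3 ⇒ U = (1/4, 13/16)
2·[PFU] = -7/16, 2·[MFR] = 4/3
[PFU]:[MFR] = -7/16:4/3 = -21/64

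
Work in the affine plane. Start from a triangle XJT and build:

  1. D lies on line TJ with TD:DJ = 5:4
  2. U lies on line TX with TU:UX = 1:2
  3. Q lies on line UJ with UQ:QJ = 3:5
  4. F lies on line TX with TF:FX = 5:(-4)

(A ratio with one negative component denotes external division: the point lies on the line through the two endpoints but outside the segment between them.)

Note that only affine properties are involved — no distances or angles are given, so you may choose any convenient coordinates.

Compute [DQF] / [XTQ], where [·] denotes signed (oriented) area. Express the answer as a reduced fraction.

[DQF]:[XTQ] = -170/81

Choose coordinates X = (0, 0), J = (1, 0), T = (0, 1).
1. D lies on line TJ with TD:DJ = 5:4 ⇒ D = (5/9, 4/9)
2. U lies on line TX with TU:UX = 1:2 ⇒ U = (0, 2/3)
3. Q lies on line UJ with UQ:QJ = 3:5 ⇒ Q = (3/8, 5/12)
4. F lies on line TX with TF:FX = 5:(-4) ⇒ F = (0, -4)
2·[DQF] = 85/108, 2·[XTQ] = -3/8
[DQF]:[XTQ] = 85/108:-3/8 = -170/81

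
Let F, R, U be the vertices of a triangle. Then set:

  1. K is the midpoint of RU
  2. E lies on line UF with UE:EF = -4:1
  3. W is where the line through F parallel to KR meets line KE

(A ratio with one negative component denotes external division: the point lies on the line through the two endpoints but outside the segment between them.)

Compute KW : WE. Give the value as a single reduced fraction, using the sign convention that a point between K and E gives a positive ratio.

Work in coordinates with F = (0, 0), R = (1, 0), U = (0, 1).
1. K is the midpoint of RU ⇒ K = (1/2, 1/2)
2. E lies on line UF with UE:EF = -4:1 ⇒ E = (0, -1/3)
3. W is where the line through F parallel to KR meets line KE ⇒ W = (1/8, -1/8)
W = K + t·(E−K) with t = 3/4, so KW:WE = t:(1−t) = 3/4:1/4

KW:WE = 3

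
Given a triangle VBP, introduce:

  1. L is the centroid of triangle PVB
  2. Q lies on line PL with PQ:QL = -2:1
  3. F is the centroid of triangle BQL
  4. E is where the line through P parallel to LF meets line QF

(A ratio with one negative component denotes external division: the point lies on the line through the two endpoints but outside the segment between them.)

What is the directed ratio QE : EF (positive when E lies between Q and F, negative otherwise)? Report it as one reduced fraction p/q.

Assign V = (0, 0), B = (1, 0), P = (0, 1) — the answer is frame-independent, so this choice is without loss of generality.
1. L is the centroid of triangle PVB ⇒ L = (1/3, 1/3)
2. Q lies on line PL with PQ:QL = -2:1 ⇒ Q = (2/3, -1/3)
3. F is the centroid of triangle BQL ⇒ F = (2/3, 0)
4. E is where the line through P parallel to LF meets line QF ⇒ E = (2/3, 1/3)
E = Q + t·(F−Q) with t = 2, so QE:EF = t:(1−t) = 2:-1

QE:EF = -2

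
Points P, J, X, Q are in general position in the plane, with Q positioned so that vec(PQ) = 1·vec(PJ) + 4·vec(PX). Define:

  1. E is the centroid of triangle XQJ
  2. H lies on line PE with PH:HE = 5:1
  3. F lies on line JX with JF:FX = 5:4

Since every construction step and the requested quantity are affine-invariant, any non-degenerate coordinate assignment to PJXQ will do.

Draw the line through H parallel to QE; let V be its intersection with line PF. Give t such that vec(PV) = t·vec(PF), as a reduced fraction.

Set P = (0, 0), J = (1, 0), X = (0, 1), Q = (1, 4); any affine frame gives the same invariant.
1. E is the centroid of triangle XQJ ⇒ E = (2/3, 5/3)
2. H lies on line PE with PH:HE = 5:1 ⇒ H = (5/9, 25/18)
3. F lies on line JX with JF:FX = 5:4 ⇒ F = (4/9, 5/9)
through H parallel to QE: direction (-1/3, -7/3); meets PF at V = (10/23, 25/46)
V = P + t·(F−P) with t = 45/46

t = 45/46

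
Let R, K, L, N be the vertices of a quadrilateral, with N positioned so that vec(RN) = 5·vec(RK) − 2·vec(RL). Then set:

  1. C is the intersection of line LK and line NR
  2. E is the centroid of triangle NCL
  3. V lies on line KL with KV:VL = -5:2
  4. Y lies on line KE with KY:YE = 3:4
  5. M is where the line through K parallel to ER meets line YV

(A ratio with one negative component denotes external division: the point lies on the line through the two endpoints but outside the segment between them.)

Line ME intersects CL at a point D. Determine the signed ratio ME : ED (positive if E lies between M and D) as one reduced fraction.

ME:ED = -23/38

Assign R = (0, 0), K = (1, 0), L = (0, 1), N = (5, -2) — the answer is frame-independent, so this choice is without loss of generality.
1. C is the intersection of line LK and line NR ⇒ C = (5/3, -2/3)
2. E is the centroid of triangle NCL ⇒ E = (20/9, -5/9)
3. V lies on line KL with KV:VL = -5:2 ⇒ V = (-2/3, 5/3)
4. Y lies on line KE with KY:YE = 3:4 ⇒ Y = (32/21, -5/21)
5. M is where the line through K parallel to ER meets line YV ⇒ M = (77/57, -5/57)
line ME meets CL at D = (18/23, 5/23)
E = M + t·(D−M) with t = -23/15, so ME:ED = -23/15:38/15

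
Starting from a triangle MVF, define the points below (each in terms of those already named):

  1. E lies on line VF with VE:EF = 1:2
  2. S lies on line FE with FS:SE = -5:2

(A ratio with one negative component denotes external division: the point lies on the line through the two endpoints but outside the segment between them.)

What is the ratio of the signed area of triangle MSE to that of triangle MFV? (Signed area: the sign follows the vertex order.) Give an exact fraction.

[MSE]:[MFV] = -4/9

Assign M = (0, 0), V = (1, 0), F = (0, 1) — the answer is frame-independent, so this choice is without loss of generality.
1. E lies on line VF with VE:EF = 1:2 ⇒ E = (2/3, 1/3)
2. S lies on line FE with FS:SE = -5:2 ⇒ S = (10/9, -1/9)
2·[MSE] = 4/9, 2·[MFV] = -1
[MSE]:[MFV] = 4/9:-1 = -4/9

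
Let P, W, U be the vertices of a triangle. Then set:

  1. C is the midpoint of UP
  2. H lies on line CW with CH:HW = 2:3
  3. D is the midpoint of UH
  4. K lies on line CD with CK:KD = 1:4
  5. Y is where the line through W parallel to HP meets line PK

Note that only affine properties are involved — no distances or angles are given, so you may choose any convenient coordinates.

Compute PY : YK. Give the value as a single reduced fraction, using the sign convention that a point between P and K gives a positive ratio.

PY:YK = -3/5

Set P = (0, 0), W = (1, 0), U = (0, 1); any affine frame gives the same invariant.
1. C is the midpoint of UP ⇒ C = (0, 1/2)
2. H lies on line CW with CH:HW = 2:3 ⇒ H = (2/5, 3/10)
3. D is the midpoint of UH ⇒ D = (1/5, 13/20)
4. K lies on line CD with CK:KD = 1:4 ⇒ K = (1/25, 53/100)
5. Y is where the line through W parallel to HP meets line PK ⇒ Y = (-3/50, -159/200)
Y = P + t·(K−P) with t = -3/2, so PY:YK = t:(1−t) = -3/2:5/2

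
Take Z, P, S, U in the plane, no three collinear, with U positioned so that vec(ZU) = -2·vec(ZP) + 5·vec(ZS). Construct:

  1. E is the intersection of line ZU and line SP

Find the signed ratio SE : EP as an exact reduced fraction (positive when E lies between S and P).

SE:EP = -2/5

Set Z = (0, 0), P = (1, 0), S = (0, 1), U = (-2, 5); any affine frame gives the same invariant.
1. E is the intersection of line ZU and line SP ⇒ E = (-2/3, 5/3)
E = S + t·(P−S) with t = -2/3, so SE:EP = t:(1−t) = -2/3:5/3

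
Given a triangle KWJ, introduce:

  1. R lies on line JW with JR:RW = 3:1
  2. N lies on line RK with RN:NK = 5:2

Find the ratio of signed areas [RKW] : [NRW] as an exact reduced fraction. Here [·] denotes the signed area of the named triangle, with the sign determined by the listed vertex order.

Work in coordinates with K = (0, 0), W = (1, 0), J = (0, 1).
1. R lies on line JW with JR:RW = 3:1 ⇒ R = (3/4, 1/4)
2. N lies on line RK with RN:NK = 5:2 ⇒ N = (3/14, 1/14)
2·[RKW] = 1/4, 2·[NRW] = -5/28
[RKW]:[NRW] = 1/4:-5/28 = -7/5

[RKW]:[NRW] = -7/5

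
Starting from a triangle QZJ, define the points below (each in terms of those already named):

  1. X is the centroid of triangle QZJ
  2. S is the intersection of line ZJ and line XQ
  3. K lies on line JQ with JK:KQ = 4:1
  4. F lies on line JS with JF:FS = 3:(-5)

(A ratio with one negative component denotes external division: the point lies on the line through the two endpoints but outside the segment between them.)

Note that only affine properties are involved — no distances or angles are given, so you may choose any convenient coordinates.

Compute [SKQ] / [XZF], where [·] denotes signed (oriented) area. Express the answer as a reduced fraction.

[SKQ]:[XZF] = 6/35

Assign Q = (0, 0), Z = (1, 0), J = (0, 1) — the answer is frame-independent, so this choice is without loss of generality.
1. X is the centroid of triangle QZJ ⇒ X = (1/3, 1/3)
2. S is the intersection of line ZJ and line XQ ⇒ S = (1/2, 1/2)
3. K lies on line JQ with JK:KQ = 4:1 ⇒ K = (0, 1/5)
4. F lies on line JS with JF:FS = 3:(-5) ⇒ F = (-3/4, 7/4)
2·[SKQ] = 1/10, 2·[XZF] = 7/12
[SKQ]:[XZF] = 1/10:7/12 = 6/35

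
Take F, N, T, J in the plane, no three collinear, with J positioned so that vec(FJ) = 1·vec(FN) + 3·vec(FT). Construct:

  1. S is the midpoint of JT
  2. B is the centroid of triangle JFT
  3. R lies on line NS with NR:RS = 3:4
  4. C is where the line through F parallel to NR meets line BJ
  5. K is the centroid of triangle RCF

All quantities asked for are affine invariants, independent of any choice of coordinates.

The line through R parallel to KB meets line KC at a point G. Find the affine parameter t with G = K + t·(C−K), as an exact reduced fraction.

t = -97/59

Set F = (0, 0), N = (1, 0), T = (0, 1), J = (1, 3); any affine frame gives the same invariant.
1. S is the midpoint of JT ⇒ S = (1/2, 2)
2. B is the centroid of triangle JFT ⇒ B = (1/3, 4/3)
3. R lies on line NS with NR:RS = 3:4 ⇒ R = (11/14, 6/7)
4. C is where the line through F parallel to NR meets line BJ ⇒ C = (-1/13, 4/13)
5. K is the centroid of triangle RCF ⇒ K = (43/182, 106/273)
through R parallel to KB: direction (53/546, 86/91); meets KC at G = (4033/5369, 2796/5369)
G = K + t·(C−K) with t = -97/59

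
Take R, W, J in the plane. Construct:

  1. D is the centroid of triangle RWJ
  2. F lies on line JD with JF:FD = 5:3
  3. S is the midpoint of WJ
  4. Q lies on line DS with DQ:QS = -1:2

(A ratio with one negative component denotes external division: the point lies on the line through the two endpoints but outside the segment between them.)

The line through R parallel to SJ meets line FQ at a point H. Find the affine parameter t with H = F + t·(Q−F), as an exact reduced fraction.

t = 19/11

Assign R = (0, 0), W = (1, 0), J = (0, 1) — the answer is frame-independent, so this choice is without loss of generality.
1. D is the centroid of triangle RWJ ⇒ D = (1/3, 1/3)
2. F lies on line JD with JF:FD = 5:3 ⇒ F = (5/24, 7/12)
3. S is the midpoint of WJ ⇒ S = (1/2, 1/2)
4. Q lies on line DS with DQ:QS = -1:2 ⇒ Q = (1/6, 1/6)
through R parallel to SJ: direction (-1/2, 1/2); meets FQ at H = (3/22, -3/22)
H = F + t·(Q−F) with t = 19/11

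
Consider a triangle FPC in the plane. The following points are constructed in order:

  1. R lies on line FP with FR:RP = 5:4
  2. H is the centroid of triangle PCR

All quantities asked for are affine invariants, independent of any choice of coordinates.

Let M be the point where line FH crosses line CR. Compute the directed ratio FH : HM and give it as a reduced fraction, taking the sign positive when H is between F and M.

FH:HM = -19/4

Choose coordinates F = (0, 0), P = (1, 0), C = (0, 1).
1. R lies on line FP with FR:RP = 5:4 ⇒ R = (5/9, 0)
2. H is the centroid of triangle PCR ⇒ H = (14/27, 1/3)
line FH meets CR at M = (70/171, 5/19)
H = F + t·(M−F) with t = 19/15, so FH:HM = 19/15:-4/15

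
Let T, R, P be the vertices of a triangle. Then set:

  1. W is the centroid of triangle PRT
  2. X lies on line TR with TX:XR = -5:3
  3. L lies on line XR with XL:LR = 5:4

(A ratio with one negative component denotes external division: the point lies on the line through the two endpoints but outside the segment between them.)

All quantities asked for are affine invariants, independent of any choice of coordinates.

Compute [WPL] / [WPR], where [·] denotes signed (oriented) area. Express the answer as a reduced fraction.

Set T = (0, 0), R = (1, 0), P = (0, 1); any affine frame gives the same invariant.
1. W is the centroid of triangle PRT ⇒ W = (1/3, 1/3)
2. X lies on line TR with TX:XR = -5:3 ⇒ X = (5/2, 0)
3. L lies on line XR with XL:LR = 5:4 ⇒ L = (5/3, 0)
2·[WPL] = -7/9, 2·[WPR] = -1/3
[WPL]:[WPR] = -7/9:-1/3 = 7/3

[WPL]:[WPR] = 7/3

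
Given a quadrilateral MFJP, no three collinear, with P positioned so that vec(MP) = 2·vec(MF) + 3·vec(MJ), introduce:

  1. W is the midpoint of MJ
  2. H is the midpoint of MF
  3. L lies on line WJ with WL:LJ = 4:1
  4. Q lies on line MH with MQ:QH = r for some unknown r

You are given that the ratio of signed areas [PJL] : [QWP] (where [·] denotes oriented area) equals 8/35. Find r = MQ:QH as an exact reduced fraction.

r = -3/5

Assign M = (0, 0), F = (1, 0), J = (0, 1), P = (2, 3) — the answer is frame-independent, so this choice is without loss of generality.
1. W is the midpoint of MJ ⇒ W = (0, 1/2)
2. H is the midpoint of MF ⇒ H = (1/2, 0)
3. L lies on line WJ with WL:LJ = 4:1 ⇒ L = (0, 9/10)
4. With MQ:QH = r, write λ = r/(r+1) so Q = M + λ·(H−M); Q is affine-linear in λ
Every point depending on Q is an affine combination of Q and λ-independent points, so each such coordinate is linear in λ; the λ² term in each signed area is a multiple of (H−M)×(H−M) = 0, so 2·[PJL] and 2·[QWP] are each linear in λ. Evaluating at λ=0 and λ=1:
  2·[PJL] = 1/5,   2·[QWP] = -5/4·λ − 1
So [PJL]:[QWP] = (1/5) / (-5/4·λ − 1). Setting this equal to 8/35:
  1/5 = 8/35·(-5/4·λ − 1)  ⇒  λ = -3/2
Then r = λ/(1−λ) = (-3/2)/(5/2) = -3/5. Check: with r = -3/5, Q = (-3/4, 0) and [PJL]:[QWP] = 8/35 as required.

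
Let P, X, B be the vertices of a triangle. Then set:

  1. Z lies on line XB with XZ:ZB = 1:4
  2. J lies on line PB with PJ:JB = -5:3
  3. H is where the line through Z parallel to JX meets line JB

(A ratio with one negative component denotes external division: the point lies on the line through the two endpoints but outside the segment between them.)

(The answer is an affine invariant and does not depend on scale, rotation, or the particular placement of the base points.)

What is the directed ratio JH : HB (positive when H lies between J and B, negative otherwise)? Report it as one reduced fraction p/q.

JH:HB = 1/4

Choose coordinates P = (0, 0), X = (1, 0), B = (0, 1).
1. Z lies on line XB with XZ:ZB = 1:4 ⇒ Z = (4/5, 1/5)
2. J lies on line PB with PJ:JB = -5:3 ⇒ J = (0, 5/2)
3. H is where the line through Z parallel to JX meets line JB ⇒ H = (0, 11/5)
H = J + t·(B−J) with t = 1/5, so JH:HB = t:(1−t) = 1/5:4/5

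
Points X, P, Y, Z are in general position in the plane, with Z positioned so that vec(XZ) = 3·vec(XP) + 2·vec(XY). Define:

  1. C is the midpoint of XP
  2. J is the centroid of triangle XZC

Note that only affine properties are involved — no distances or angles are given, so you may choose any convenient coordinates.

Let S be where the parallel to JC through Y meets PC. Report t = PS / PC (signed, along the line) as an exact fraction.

t = 4

Assign X = (0, 0), P = (1, 0), Y = (0, 1), Z = (3, 2) — the answer is frame-independent, so this choice is without loss of generality.
1. C is the midpoint of XP ⇒ C = (1/2, 0)
2. J is the centroid of triangle XZC ⇒ J = (7/6, 2/3)
through Y parallel to JC: direction (-2/3, -2/3); meets PC at S = (-1, 0)
S = P + t·(C−P) with t = 4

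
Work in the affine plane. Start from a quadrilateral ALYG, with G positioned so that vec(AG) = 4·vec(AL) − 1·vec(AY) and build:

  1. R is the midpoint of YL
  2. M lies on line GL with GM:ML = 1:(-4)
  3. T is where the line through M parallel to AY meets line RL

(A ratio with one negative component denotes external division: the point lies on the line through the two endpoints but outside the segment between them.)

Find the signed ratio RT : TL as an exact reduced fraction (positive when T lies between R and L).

Choose coordinates A = (0, 0), L = (1, 0), Y = (0, 1), G = (4, -1).
1. R is the midpoint of YL ⇒ R = (1/2, 1/2)
2. M lies on line GL with GM:ML = 1:(-4) ⇒ M = (5, -4/3)
3. T is where the line through M parallel to AY meets line RL ⇒ T = (5, -4)
T = R + t·(L−R) with t = 9, so RT:TL = t:(1−t) = 9:-8

RT:TL = -9/8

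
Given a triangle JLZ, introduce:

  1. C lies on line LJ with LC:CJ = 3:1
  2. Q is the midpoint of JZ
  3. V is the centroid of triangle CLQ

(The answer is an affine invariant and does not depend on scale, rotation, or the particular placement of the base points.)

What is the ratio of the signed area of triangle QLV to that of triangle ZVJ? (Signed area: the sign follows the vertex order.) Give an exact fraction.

Set J = (0, 0), L = (1, 0), Z = (0, 1); any affine frame gives the same invariant.
1. C lies on line LJ with LC:CJ = 3:1 ⇒ C = (1/4, 0)
2. Q is the midpoint of JZ ⇒ Q = (0, 1/2)
3. V is the centroid of triangle CLQ ⇒ V = (5/12, 1/6)
2·[QLV] = -1/8, 2·[ZVJ] = -5/12
[QLV]:[ZVJ] = -1/8:-5/12 = 3/10

[QLV]:[ZVJ] = 3/10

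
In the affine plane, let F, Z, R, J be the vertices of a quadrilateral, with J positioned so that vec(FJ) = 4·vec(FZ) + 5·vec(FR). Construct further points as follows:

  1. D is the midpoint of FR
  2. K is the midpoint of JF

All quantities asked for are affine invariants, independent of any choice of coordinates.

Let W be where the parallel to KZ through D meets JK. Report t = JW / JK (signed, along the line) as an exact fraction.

t = 11/5

Set F = (0, 0), Z = (1, 0), R = (0, 1), J = (4, 5); any affine frame gives the same invariant.
1. D is the midpoint of FR ⇒ D = (0, 1/2)
2. K is the midpoint of JF ⇒ K = (2, 5/2)
through D parallel to KZ: direction (-1, -5/2); meets JK at W = (-2/5, -1/2)
W = J + t·(K−J) with t = 11/5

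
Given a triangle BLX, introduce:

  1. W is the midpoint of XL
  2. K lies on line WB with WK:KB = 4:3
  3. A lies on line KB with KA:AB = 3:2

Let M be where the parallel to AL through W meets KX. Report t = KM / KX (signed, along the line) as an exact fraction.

t = 20/49

Assign B = (0, 0), L = (1, 0), X = (0, 1) — the answer is frame-independent, so this choice is without loss of generality.
1. W is the midpoint of XL ⇒ W = (1/2, 1/2)
2. K lies on line WB with WK:KB = 4:3 ⇒ K = (3/14, 3/14)
3. A lies on line KB with KA:AB = 3:2 ⇒ A = (3/35, 3/35)
through W parallel to AL: direction (32/35, -3/35); meets KX at M = (87/686, 367/686)
M = K + t·(X−K) with t = 20/49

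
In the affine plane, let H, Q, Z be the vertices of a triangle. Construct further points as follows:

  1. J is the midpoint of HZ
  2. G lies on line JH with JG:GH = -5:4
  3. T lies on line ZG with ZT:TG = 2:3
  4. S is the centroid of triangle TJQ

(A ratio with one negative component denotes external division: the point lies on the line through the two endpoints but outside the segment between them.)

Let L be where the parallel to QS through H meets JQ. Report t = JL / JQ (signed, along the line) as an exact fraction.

t = 10/7

Choose coordinates H = (0, 0), Q = (1, 0), Z = (0, 1).
1. J is the midpoint of HZ ⇒ J = (0, 1/2)
2. G lies on line JH with JG:GH = -5:4 ⇒ G = (0, -2)
3. T lies on line ZG with ZT:TG = 2:3 ⇒ T = (0, -1/5)
4. S is the centroid of triangle TJQ ⇒ S = (1/3, 1/10)
through H parallel to QS: direction (-2/3, 1/10); meets JQ at L = (10/7, -3/14)
L = J + t·(Q−J) with t = 10/7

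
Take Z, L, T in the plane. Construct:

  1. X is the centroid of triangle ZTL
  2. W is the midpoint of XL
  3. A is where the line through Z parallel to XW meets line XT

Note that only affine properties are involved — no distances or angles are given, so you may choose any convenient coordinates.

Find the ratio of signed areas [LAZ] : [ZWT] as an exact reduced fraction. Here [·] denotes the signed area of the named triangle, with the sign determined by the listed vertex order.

Set Z = (0, 0), L = (1, 0), T = (0, 1); any affine frame gives the same invariant.
1. X is the centroid of triangle ZTL ⇒ X = (1/3, 1/3)
2. W is the midpoint of XL ⇒ W = (2/3, 1/6)
3. A is where the line through Z parallel to XW meets line XT ⇒ A = (2/3, -1/3)
2·[LAZ] = -1/3, 2·[ZWT] = 2/3
[LAZ]:[ZWT] = -1/3:2/3 = -1/2

[LAZ]:[ZWT] = -1/2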